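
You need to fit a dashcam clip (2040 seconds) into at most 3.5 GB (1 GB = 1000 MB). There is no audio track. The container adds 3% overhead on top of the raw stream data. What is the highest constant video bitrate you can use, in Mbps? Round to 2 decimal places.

Budget: 3.5 GB = 28000.0 Mb.
Stream payload after overhead: 28000.0 / 1.03 = 27184.5 Mb.
Total bitrate budget: 27184.5 Mb / 2040 s = 13.326 Mbps.

13.33 Mbps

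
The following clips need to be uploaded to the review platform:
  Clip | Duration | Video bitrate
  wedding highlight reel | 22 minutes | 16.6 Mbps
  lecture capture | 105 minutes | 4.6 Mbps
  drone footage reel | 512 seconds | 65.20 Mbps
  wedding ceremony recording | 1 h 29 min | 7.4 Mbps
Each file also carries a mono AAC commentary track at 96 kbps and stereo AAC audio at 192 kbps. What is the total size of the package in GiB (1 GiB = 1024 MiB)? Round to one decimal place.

Audio total: 96 + 192 = 288 kbps = 0.288 Mbps.
wedding highlight reel: 16.888 Mbps × 1320 s = 22292.2 Mb
lecture capture: 4.888 Mbps × 6300 s = 30794.4 Mb
drone footage reel: 65.488 Mbps × 512 s = 33529.9 Mb
wedding ceremony recording: 7.688 Mbps × 5340 s = 41053.9 Mb
Total: 127670.3 Mb = 15958.8 MB.
= 14.86 GiB.

14.9 GiB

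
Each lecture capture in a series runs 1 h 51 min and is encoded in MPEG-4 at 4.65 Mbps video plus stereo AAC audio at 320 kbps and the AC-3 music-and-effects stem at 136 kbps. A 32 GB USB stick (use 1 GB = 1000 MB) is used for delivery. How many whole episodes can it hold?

1 h 51 min = 111 min = 6660 s
Audio total: 320 + 136 = 456 kbps = 0.456 Mbps.
Total bitrate: 5.106 Mbps.
Per item: 5.106 Mbps × 6660 s = 34,006 Mb = 4,251 MB.
Capacity: 32 GB = 256,000 Mb; 7.53 items → 7 complete.

7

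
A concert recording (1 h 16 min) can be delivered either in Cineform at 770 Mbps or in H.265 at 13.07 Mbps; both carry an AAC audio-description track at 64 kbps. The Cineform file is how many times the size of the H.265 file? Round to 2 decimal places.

1 h 16 min = 76 min = 4560 s
Audio: 64 kbps = 0.064 Mbps.
Cineform: 770.064 Mbps × 4560 s = 3511491.8 Mb = 438.936 GB.
H.265: 13.134 Mbps × 4560 s = 59891.0 Mb = 7.486 GB.
Ratio: 438.936 / 7.486 = 58.631.

58.63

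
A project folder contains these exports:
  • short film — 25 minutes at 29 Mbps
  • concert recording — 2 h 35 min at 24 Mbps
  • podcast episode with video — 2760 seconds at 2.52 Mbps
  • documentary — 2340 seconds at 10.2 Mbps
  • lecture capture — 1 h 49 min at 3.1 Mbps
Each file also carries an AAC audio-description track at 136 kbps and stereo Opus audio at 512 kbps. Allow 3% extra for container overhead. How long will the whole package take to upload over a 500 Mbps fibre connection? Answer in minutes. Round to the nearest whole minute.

Audio total: 136 + 512 = 648 kbps = 0.648 Mbps.
short film: 29.648 Mbps × 1500 s × 1.03 = 45806.2 Mb
concert recording: 24.648 Mbps × 9300 s × 1.03 = 236103.2 Mb
podcast episode with video: 3.168 Mbps × 2760 s × 1.03 = 9006.0 Mb
documentary: 10.848 Mbps × 2340 s × 1.03 = 26145.8 Mb
lecture capture: 3.748 Mbps × 6540 s × 1.03 = 25247.3 Mb
Total: 342308.5 Mb = 42788.6 MB.
At 500 Mbps: 342308.5 / 500 = 685 s ≈ 11.4 minutes.

11 minutes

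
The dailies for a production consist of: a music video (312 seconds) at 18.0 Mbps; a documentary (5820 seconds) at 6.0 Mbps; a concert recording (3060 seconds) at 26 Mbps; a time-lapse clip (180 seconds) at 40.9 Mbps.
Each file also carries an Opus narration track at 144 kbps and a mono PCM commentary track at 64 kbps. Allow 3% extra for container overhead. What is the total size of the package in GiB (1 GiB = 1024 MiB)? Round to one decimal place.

15.5 GiB

Audio total: 144 + 64 = 208 kbps = 0.208 Mbps.
music video: 18.208 Mbps × 312 s × 1.03 = 5851.3 Mb
documentary: 6.208 Mbps × 5820 s × 1.03 = 37214.5 Mb
concert recording: 26.208 Mbps × 3060 s × 1.03 = 82602.4 Mb
time-lapse clip: 41.108 Mbps × 180 s × 1.03 = 7621.4 Mb
Total: 133289.6 Mb = 16661.2 MB.
= 15.52 GiB.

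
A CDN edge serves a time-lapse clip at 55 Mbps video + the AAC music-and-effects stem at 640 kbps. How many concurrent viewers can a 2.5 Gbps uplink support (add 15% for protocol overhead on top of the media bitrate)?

Audio: 640 kbps = 0.640 Mbps.
Per-viewer media rate: 55.640 Mbps.
On the wire with 15% overhead: 63.986 Mbps.
2.5 Gbps = 2,500 Mbps; 2,500 / 63.986 = 39.07 → 39 viewers.

39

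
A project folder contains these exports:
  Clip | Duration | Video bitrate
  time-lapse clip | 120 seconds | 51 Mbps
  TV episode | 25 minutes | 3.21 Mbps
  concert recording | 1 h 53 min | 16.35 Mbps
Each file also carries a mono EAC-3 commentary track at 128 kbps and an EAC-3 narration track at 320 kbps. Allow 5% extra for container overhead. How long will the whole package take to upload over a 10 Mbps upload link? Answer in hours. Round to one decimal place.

3.7 hours

Audio total: 128 + 320 = 448 kbps = 0.448 Mbps.
time-lapse clip: 51.448 Mbps × 120 s × 1.05 = 6482.4 Mb
TV episode: 3.658 Mbps × 1500 s × 1.05 = 5761.4 Mb
concert recording: 16.798 Mbps × 6780 s × 1.05 = 119585.0 Mb
Total: 131828.8 Mb = 16478.6 MB.
At 10 Mbps: 131828.8 / 10 = 13183 s ≈ 3.66 hours.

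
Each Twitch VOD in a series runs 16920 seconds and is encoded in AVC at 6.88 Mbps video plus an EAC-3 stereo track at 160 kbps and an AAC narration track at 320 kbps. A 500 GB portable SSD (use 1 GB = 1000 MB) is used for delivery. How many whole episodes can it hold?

Audio total: 160 + 320 = 480 kbps = 0.480 Mbps.
Total bitrate: 7.360 Mbps.
Per item: 7.360 Mbps × 16920 s = 124,531 Mb = 15,566 MB.
Capacity: 500 GB = 4,000,000 Mb; 32.12 items → 32 complete.

32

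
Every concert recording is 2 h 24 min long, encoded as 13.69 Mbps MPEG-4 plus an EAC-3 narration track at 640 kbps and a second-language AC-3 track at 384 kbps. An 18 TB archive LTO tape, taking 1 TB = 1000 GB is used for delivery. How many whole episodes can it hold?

2 h 24 min = 144 min = 8640 s
Audio total: 640 + 384 = 1024 kbps = 1.024 Mbps.
Total bitrate: 14.714 Mbps.
Per item: 14.714 Mbps × 8640 s = 127,129 Mb = 15,891 MB.
Capacity: 18 TB = 144,000,000 Mb; 1132.71 items → 1132 complete.

1132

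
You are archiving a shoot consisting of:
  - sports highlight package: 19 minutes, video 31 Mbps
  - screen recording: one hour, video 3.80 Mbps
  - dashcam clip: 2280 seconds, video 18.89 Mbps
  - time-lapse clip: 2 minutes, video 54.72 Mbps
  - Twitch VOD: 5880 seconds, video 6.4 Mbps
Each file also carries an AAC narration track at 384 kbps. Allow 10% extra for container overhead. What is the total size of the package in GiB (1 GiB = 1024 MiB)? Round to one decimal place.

18.1 GiB

Audio: 384 kbps = 0.384 Mbps.
sports highlight package: 31.384 Mbps × 1140 s × 1.10 = 39355.5 Mb
screen recording: 4.184 Mbps × 3600 s × 1.10 = 16568.6 Mb
dashcam clip: 19.274 Mbps × 2280 s × 1.10 = 48339.2 Mb
time-lapse clip: 55.104 Mbps × 120 s × 1.10 = 7273.7 Mb
Twitch VOD: 6.784 Mbps × 5880 s × 1.10 = 43878.9 Mb
Total: 155416.0 Mb = 19427.0 MB.
= 18.09 GiB.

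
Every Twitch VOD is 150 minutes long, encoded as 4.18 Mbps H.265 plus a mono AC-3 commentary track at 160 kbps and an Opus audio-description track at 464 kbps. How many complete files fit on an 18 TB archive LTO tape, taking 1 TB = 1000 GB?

3330

150 min = 9000 s
Audio total: 160 + 464 = 624 kbps = 0.624 Mbps.
Total bitrate: 4.804 Mbps.
Per item: 4.804 Mbps × 9000 s = 43,236 Mb = 5,404 MB.
Capacity: 18 TB = 144,000,000 Mb; 3330.56 items → 3330 complete.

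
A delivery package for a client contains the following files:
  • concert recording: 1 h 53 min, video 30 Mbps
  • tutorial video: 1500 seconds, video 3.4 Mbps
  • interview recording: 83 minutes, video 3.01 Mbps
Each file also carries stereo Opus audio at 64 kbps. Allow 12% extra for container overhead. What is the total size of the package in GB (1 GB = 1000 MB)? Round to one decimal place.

Audio: 64 kbps = 0.064 Mbps.
concert recording: 30.064 Mbps × 6780 s × 1.12 = 228294.0 Mb
tutorial video: 3.464 Mbps × 1500 s × 1.12 = 5819.5 Mb
interview recording: 3.074 Mbps × 4980 s × 1.12 = 17145.5 Mb
Total: 251259.1 Mb = 31407.4 MB.
= 31.41 GB.

31.4 GB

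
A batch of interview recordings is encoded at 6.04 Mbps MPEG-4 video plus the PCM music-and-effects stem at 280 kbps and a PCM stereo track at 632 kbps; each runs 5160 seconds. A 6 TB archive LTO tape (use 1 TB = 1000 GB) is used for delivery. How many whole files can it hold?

1338

Audio total: 280 + 632 = 912 kbps = 0.912 Mbps.
Total bitrate: 6.952 Mbps.
Per item: 6.952 Mbps × 5160 s = 35,872 Mb = 4,484 MB.
Capacity: 6 TB = 48,000,000 Mb; 1338.08 items → 1338 complete.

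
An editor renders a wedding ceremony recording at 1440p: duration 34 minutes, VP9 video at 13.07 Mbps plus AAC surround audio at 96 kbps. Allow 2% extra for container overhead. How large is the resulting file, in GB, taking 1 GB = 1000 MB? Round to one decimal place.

34 min = 2040 s
Audio: 96 kbps = 0.096 Mbps.
Total bitrate: 13.07 + 0.096 = 13.166 Mbps.
Stream data: 13.166 Mbps × 2040 s = 26858.6 Mb.
With 2% container overhead: ×1.02.
27,396 Mb ÷ 8 = 3,424 MB → 3.424 GB.

3.4 GB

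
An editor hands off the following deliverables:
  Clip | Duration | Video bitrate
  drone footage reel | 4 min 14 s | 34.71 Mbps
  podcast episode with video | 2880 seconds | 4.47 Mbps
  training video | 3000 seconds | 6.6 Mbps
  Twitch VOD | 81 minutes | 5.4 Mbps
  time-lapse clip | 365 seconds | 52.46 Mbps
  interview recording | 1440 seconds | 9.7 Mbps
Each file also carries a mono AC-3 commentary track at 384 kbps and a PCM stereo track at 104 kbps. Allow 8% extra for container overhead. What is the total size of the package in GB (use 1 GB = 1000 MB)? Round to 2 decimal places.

Audio total: 384 + 104 = 488 kbps = 0.488 Mbps.
drone footage reel: 35.198 Mbps × 254 s × 1.08 = 9655.5 Mb
podcast episode with video: 4.958 Mbps × 2880 s × 1.08 = 15421.4 Mb
training video: 7.088 Mbps × 3000 s × 1.08 = 22965.1 Mb
Twitch VOD: 5.888 Mbps × 4860 s × 1.08 = 30904.9 Mb
time-lapse clip: 52.948 Mbps × 365 s × 1.08 = 20872.1 Mb
interview recording: 10.188 Mbps × 1440 s × 1.08 = 15844.4 Mb
Total: 115663.4 Mb = 14457.9 MB.
= 14.46 GB.

14.46 GB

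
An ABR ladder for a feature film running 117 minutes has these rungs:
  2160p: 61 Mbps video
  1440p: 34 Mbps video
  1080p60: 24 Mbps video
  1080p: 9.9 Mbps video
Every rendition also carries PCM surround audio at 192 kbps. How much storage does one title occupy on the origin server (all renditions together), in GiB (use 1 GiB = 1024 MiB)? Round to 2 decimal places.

117 min = 7020 s
Audio: 192 kbps = 0.192 Mbps.
Sum of rendition bitrates: (61+0.192) + (34+0.192) + (24+0.192) + (9.9+0.192) = 129.668 Mbps.
× 7020 s = 910,269 Mb = 113,784 MB = 106.0 GiB.

105.97 GiB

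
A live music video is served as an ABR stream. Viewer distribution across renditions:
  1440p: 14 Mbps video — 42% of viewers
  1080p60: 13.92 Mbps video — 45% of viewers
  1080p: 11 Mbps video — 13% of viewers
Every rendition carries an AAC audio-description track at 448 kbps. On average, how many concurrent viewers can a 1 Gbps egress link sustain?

Audio: 448 kbps = 0.448 Mbps.
Average per-viewer bitrate: 0.42×14.448 + 0.45×14.368 + 0.13×11.448 = 14.022 Mbps.
1 Gbps = 1,000 Mbps; 1,000 / 14.022 = 71.32 → 71.

71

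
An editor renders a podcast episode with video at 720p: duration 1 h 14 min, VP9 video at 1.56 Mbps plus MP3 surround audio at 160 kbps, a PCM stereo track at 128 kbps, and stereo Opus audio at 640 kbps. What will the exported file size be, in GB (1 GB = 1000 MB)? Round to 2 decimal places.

1 h 14 min = 74 min = 4440 s
Audio total: 160 + 128 + 640 = 928 kbps = 0.928 Mbps.
Total bitrate: 1.56 + 0.928 = 2.488 Mbps.
Stream data: 2.488 Mbps × 4440 s = 11046.7 Mb.
11,047 Mb ÷ 8 = 1,381 MB → 1.381 GB.

1.38 GB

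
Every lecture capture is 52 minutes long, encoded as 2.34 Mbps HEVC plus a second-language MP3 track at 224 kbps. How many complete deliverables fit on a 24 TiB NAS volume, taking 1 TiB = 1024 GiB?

26389

52 min = 3120 s
Audio: 224 kbps = 0.224 Mbps.
Total bitrate: 2.564 Mbps.
Per item: 2.564 Mbps × 3120 s = 8,000 Mb = 1,000.0 MB.
Capacity: 24 TiB = 211,106,233 Mb; 26389.33 items → 26389 complete.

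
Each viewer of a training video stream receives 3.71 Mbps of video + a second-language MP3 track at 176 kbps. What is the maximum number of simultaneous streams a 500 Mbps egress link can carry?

128

Audio: 176 kbps = 0.176 Mbps.
Per-viewer media rate: 3.886 Mbps.
500 Mbps = 500.0 Mbps; 500.0 / 3.886 = 128.67 → 128 viewers.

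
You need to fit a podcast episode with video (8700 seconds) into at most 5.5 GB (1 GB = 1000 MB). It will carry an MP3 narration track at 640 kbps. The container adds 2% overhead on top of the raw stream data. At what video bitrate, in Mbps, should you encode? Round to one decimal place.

Budget: 5.5 GB = 44000.0 Mb.
Stream payload after overhead: 44000.0 / 1.02 = 43137.3 Mb.
Total bitrate budget: 43137.3 Mb / 8700 s = 4.958 Mbps.
Audio: 640 kbps = 0.640 Mbps.
Video: 4.958 − 0.640 = 4.318 Mbps.

4.3 Mbps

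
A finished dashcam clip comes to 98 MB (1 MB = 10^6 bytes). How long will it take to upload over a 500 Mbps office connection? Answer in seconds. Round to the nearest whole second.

File: 98 MB = 784.0 Mb.
At 500 Mbps: 784.0 / 500 = 1.6 s ≈ 1.57 seconds.

2 seconds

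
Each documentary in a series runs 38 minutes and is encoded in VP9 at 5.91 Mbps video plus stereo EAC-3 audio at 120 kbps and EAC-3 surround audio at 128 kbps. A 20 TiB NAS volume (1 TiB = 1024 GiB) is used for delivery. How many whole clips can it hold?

38 min = 2280 s
Audio total: 120 + 128 = 248 kbps = 0.248 Mbps.
Total bitrate: 6.158 Mbps.
Per item: 6.158 Mbps × 2280 s = 14,040 Mb = 1,755 MB.
Capacity: 20 TiB = 175,921,860 Mb; 12529.83 items → 12529 complete.

12529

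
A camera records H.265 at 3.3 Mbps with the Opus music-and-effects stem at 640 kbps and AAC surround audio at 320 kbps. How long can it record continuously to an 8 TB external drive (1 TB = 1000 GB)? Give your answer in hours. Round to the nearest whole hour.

Audio total: 640 + 320 = 960 kbps = 0.960 Mbps.
Total bitrate: 3.3 + 0.960 = 4.260 Mbps.
Capacity: 8 TB = 64,000,000 Mb.
Recording time: 64,000,000 / 4.260 = 15,023,474 s ≈ 4,173 hours.

4173 hours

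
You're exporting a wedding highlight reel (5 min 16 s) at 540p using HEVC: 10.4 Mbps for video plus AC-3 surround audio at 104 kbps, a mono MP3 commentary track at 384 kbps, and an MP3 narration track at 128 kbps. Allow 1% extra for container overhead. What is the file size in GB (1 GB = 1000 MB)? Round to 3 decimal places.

5 min 16 s = 316 s
Audio total: 104 + 384 + 128 = 616 kbps = 0.616 Mbps.
Total bitrate: 10.4 + 0.616 = 11.016 Mbps.
Stream data: 11.016 Mbps × 316 s = 3481.1 Mb.
With 1% container overhead: ×1.01.
3,516 Mb ÷ 8 = 439.5 MB → 0.4395 GB.

0.439 GB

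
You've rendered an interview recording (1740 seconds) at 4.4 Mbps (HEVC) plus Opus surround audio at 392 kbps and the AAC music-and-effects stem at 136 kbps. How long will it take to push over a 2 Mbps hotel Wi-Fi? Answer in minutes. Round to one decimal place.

Audio total: 392 + 136 = 528 kbps = 0.528 Mbps.
Total bitrate: 4.928 Mbps.
File: 4.928 Mbps × 1740 s = 8574.7 Mb.
At 2 Mbps: 8574.7 / 2 = 4287.4 s ≈ 71.5 minutes.

71.5 minutes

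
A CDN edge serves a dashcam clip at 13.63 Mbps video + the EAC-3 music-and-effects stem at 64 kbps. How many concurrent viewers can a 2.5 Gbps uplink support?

182

Audio: 64 kbps = 0.064 Mbps.
Per-viewer media rate: 13.694 Mbps.
2.5 Gbps = 2,500 Mbps; 2,500 / 13.694 = 182.56 → 182 viewers.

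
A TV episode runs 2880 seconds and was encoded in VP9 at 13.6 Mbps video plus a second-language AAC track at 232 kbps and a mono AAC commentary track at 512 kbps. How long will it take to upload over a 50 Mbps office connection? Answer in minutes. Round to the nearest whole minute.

Audio total: 232 + 512 = 744 kbps = 0.744 Mbps.
Total bitrate: 14.344 Mbps.
File: 14.344 Mbps × 2880 s = 41310.7 Mb.
At 50 Mbps: 41310.7 / 50 = 826.2 s ≈ 13.8 minutes.

14 minutes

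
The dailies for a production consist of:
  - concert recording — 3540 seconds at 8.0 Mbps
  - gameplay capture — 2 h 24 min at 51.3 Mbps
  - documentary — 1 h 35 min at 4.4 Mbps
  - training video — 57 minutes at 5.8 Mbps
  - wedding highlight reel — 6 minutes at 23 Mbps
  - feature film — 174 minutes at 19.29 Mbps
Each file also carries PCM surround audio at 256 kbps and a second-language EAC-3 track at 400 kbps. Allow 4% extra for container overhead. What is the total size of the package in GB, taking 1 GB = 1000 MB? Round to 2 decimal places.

Audio total: 256 + 400 = 656 kbps = 0.656 Mbps.
concert recording: 8.656 Mbps × 3540 s × 1.04 = 31867.9 Mb
gameplay capture: 51.956 Mbps × 8640 s × 1.04 = 466855.8 Mb
documentary: 5.056 Mbps × 5700 s × 1.04 = 29972.0 Mb
training video: 6.456 Mbps × 3420 s × 1.04 = 22962.7 Mb
wedding highlight reel: 23.656 Mbps × 360 s × 1.04 = 8856.8 Mb
feature film: 19.946 Mbps × 10440 s × 1.04 = 216565.7 Mb
Total: 777080.9 Mb = 97135.1 MB.
= 97.14 GB.

97.14 GB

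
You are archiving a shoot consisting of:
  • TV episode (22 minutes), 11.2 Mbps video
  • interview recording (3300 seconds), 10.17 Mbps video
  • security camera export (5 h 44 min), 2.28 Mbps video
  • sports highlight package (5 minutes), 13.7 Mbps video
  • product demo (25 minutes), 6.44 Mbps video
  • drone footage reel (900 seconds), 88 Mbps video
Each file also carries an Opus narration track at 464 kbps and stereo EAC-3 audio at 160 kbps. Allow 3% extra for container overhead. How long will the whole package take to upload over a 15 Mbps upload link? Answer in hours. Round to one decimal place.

Audio total: 464 + 160 = 624 kbps = 0.624 Mbps.
TV episode: 11.824 Mbps × 1320 s × 1.03 = 16075.9 Mb
interview recording: 10.794 Mbps × 3300 s × 1.03 = 36688.8 Mb
security camera export: 2.904 Mbps × 20640 s × 1.03 = 61736.7 Mb
sports highlight package: 14.324 Mbps × 300 s × 1.03 = 4426.1 Mb
product demo: 7.064 Mbps × 1500 s × 1.03 = 10913.9 Mb
drone footage reel: 88.624 Mbps × 900 s × 1.03 = 82154.4 Mb
Total: 211995.9 Mb = 26499.5 MB.
At 15 Mbps: 211995.9 / 15 = 14133 s ≈ 3.93 hours.

3.9 hours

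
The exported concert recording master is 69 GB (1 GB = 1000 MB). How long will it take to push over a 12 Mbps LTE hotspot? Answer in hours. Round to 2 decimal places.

12.78 hours

File: 69 GB = 552000.0 Mb.
At 12 Mbps: 552000.0 / 12 = 46000.0 s ≈ 12.8 hours.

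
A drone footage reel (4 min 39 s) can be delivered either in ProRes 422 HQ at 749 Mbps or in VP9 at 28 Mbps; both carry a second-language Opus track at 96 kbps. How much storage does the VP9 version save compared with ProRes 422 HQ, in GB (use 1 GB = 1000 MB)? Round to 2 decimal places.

25.14 GB

4 min 39 s = 279 s
Audio: 96 kbps = 0.096 Mbps.
ProRes 422 HQ: 749.096 Mbps × 279 s = 208997.8 Mb = 26.125 GB.
VP9: 28.096 Mbps × 279 s = 7838.8 Mb = 0.980 GB.
Saving: 26.125 − 0.980 = 25.145 GB.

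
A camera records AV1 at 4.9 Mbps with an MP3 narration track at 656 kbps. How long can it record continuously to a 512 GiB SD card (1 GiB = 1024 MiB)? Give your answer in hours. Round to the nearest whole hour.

Audio: 656 kbps = 0.656 Mbps.
Total bitrate: 4.9 + 0.656 = 5.556 Mbps.
Capacity: 512 GiB = 4,398,047 Mb.
Recording time: 4,398,047 / 5.556 = 791,585 s ≈ 220 hours.

220 hours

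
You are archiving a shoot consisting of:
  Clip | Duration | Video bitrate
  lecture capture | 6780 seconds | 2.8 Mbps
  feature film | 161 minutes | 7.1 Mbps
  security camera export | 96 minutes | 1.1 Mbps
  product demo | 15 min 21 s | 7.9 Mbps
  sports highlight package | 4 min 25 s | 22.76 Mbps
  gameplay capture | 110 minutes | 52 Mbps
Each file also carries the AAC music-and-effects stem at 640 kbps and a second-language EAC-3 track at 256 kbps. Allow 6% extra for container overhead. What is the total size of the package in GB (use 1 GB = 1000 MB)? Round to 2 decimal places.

Audio total: 640 + 256 = 896 kbps = 0.896 Mbps.
lecture capture: 3.696 Mbps × 6780 s × 1.06 = 26562.4 Mb
feature film: 7.996 Mbps × 9660 s × 1.06 = 81875.8 Mb
security camera export: 1.996 Mbps × 5760 s × 1.06 = 12186.8 Mb
product demo: 8.796 Mbps × 921 s × 1.06 = 8587.2 Mb
sports highlight package: 23.656 Mbps × 265 s × 1.06 = 6645.0 Mb
gameplay capture: 52.896 Mbps × 6600 s × 1.06 = 370060.4 Mb
Total: 505917.6 Mb = 63239.7 MB.
= 63.24 GB.

63.24 GB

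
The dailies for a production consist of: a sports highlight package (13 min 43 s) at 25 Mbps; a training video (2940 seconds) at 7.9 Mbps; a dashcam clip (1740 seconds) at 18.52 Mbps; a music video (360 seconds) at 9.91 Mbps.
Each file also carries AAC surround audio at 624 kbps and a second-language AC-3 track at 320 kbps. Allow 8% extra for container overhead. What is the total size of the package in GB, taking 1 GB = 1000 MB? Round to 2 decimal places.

Audio total: 624 + 320 = 944 kbps = 0.944 Mbps.
sports highlight package: 25.944 Mbps × 823 s × 1.08 = 23060.1 Mb
training video: 8.844 Mbps × 2940 s × 1.08 = 28081.5 Mb
dashcam clip: 19.464 Mbps × 1740 s × 1.08 = 36576.7 Mb
music video: 10.854 Mbps × 360 s × 1.08 = 4220.0 Mb
Total: 91938.3 Mb = 11492.3 MB.
= 11.49 GB.

11.49 GB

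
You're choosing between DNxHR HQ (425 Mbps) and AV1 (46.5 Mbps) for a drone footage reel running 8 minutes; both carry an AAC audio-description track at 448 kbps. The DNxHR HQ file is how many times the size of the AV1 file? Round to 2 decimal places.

8 min = 480 s
Audio: 448 kbps = 0.448 Mbps.
DNxHR HQ: 425.448 Mbps × 480 s = 204215.0 Mb = 23.774 GiB.
AV1: 46.948 Mbps × 480 s = 22535.0 Mb = 2.623 GiB.
Ratio: 23.774 / 2.623 = 9.062.

9.06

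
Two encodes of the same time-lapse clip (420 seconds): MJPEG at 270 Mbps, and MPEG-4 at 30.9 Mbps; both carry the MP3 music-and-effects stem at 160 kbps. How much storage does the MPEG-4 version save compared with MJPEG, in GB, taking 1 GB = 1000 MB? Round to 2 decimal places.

12.55 GB

Audio: 160 kbps = 0.160 Mbps.
MJPEG: 270.160 Mbps × 420 s = 113467.2 Mb = 14.183 GB.
MPEG-4: 31.060 Mbps × 420 s = 13045.2 Mb = 1.631 GB.
Saving: 14.183 − 1.631 = 12.553 GB.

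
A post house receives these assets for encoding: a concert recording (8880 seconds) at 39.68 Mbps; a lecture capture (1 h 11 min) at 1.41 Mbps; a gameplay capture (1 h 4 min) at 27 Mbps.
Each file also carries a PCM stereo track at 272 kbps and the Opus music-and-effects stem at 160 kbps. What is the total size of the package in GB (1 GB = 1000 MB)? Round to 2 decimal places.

58.67 GB

Audio total: 272 + 160 = 432 kbps = 0.432 Mbps.
concert recording: 40.112 Mbps × 8880 s = 356194.6 Mb
lecture capture: 1.842 Mbps × 4260 s = 7846.9 Mb
gameplay capture: 27.432 Mbps × 3840 s = 105338.9 Mb
Total: 469380.4 Mb = 58672.5 MB.
= 58.67 GB.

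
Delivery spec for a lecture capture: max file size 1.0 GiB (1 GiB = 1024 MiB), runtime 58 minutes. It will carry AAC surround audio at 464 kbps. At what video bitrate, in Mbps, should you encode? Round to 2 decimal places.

Budget: 1.0 GiB = 8589.9 Mb.
58 min = 3480 s
Total bitrate budget: 8589.9 Mb / 3480 s = 2.468 Mbps.
Audio: 464 kbps = 0.464 Mbps.
Video: 2.468 − 0.464 = 2.004 Mbps.

2.00 Mbps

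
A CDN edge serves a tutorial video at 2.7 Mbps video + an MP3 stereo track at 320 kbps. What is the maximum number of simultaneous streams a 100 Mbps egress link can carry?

33

Audio: 320 kbps = 0.320 Mbps.
Per-viewer media rate: 3.020 Mbps.
100 Mbps = 100.0 Mbps; 100.0 / 3.020 = 33.11 → 33 viewers.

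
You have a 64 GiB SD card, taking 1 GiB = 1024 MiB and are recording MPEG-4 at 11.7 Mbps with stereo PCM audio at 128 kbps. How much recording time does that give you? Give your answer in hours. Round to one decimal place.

Audio: 128 kbps = 0.128 Mbps.
Total bitrate: 11.7 + 0.128 = 11.828 Mbps.
Capacity: 64 GiB = 549,756 Mb.
Recording time: 549,756 / 11.828 = 46,479 s ≈ 12.9 hours.

12.9 hours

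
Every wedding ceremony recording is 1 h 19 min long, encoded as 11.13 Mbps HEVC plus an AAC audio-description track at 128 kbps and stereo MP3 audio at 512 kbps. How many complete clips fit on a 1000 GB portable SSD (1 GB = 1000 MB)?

1 h 19 min = 79 min = 4740 s
Audio total: 128 + 512 = 640 kbps = 0.640 Mbps.
Total bitrate: 11.770 Mbps.
Per item: 11.770 Mbps × 4740 s = 55,790 Mb = 6,974 MB.
Capacity: 1000 GB = 8,000,000 Mb; 143.40 items → 143 complete.

143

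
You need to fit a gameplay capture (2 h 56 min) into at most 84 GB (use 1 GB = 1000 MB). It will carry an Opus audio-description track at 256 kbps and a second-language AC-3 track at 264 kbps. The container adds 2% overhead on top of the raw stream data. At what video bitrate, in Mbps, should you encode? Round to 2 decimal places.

Budget: 84 GB = 672000.0 Mb.
Stream payload after overhead: 672000.0 / 1.02 = 658823.5 Mb.
2 h 56 min = 176 min = 10560 s
Total bitrate budget: 658823.5 Mb / 10560 s = 62.389 Mbps.
Audio total: 256 + 264 = 520 kbps = 0.520 Mbps.
Video: 62.389 − 0.520 = 61.869 Mbps.

61.87 Mbps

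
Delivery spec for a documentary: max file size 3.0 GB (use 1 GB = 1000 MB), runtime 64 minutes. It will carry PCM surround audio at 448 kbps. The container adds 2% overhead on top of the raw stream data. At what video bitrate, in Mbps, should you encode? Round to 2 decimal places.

5.68 Mbps

Budget: 3.0 GB = 24000.0 Mb.
Stream payload after overhead: 24000.0 / 1.02 = 23529.4 Mb.
64 min = 3840 s
Total bitrate budget: 23529.4 Mb / 3840 s = 6.127 Mbps.
Audio: 448 kbps = 0.448 Mbps.
Video: 6.127 − 0.448 = 5.679 Mbps.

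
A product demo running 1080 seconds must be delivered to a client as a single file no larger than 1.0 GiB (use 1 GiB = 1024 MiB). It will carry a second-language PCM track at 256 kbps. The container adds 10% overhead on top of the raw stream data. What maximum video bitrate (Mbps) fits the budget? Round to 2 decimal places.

6.97 Mbps

Budget: 1.0 GiB = 8589.9 Mb.
Stream payload after overhead: 8589.9 / 1.10 = 7809.0 Mb.
Total bitrate budget: 7809.0 Mb / 1080 s = 7.231 Mbps.
Audio: 256 kbps = 0.256 Mbps.
Video: 7.231 − 0.256 = 6.975 Mbps.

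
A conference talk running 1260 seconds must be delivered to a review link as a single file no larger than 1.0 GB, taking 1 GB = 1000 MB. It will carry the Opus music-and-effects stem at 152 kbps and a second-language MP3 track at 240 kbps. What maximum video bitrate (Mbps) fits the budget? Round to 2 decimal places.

5.96 Mbps

Budget: 1.0 GB = 8000.0 Mb.
Total bitrate budget: 8000.0 Mb / 1260 s = 6.349 Mbps.
Audio total: 152 + 240 = 392 kbps = 0.392 Mbps.
Video: 6.349 − 0.392 = 5.957 Mbps.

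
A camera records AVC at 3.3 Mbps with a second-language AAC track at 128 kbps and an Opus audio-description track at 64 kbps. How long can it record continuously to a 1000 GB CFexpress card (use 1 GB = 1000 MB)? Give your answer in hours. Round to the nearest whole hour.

Audio total: 128 + 64 = 192 kbps = 0.192 Mbps.
Total bitrate: 3.3 + 0.192 = 3.492 Mbps.
Capacity: 1000 GB = 8,000,000 Mb.
Recording time: 8,000,000 / 3.492 = 2,290,951 s ≈ 636 hours.

636 hours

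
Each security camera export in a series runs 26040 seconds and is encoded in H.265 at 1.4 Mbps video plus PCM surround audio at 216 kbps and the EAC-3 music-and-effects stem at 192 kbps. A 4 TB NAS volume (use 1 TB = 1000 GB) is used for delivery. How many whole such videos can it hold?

679

Audio total: 216 + 192 = 408 kbps = 0.408 Mbps.
Total bitrate: 1.808 Mbps.
Per item: 1.808 Mbps × 26040 s = 47,080 Mb = 5,885 MB.
Capacity: 4 TB = 32,000,000 Mb; 679.69 items → 679 complete.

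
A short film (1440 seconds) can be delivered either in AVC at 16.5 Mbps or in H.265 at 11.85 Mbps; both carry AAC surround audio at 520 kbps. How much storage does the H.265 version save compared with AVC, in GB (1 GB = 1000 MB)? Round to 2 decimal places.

0.84 GB

Audio: 520 kbps = 0.520 Mbps.
AVC: 17.020 Mbps × 1440 s = 24508.8 Mb = 3.064 GB.
H.265: 12.370 Mbps × 1440 s = 17812.8 Mb = 2.227 GB.
Saving: 3.064 − 2.227 = 0.837 GB.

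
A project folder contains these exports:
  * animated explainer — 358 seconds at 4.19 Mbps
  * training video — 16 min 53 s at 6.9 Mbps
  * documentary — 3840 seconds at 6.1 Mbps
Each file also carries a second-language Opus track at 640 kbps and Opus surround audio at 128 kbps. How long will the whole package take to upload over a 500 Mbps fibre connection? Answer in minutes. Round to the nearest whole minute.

Audio total: 640 + 128 = 768 kbps = 0.768 Mbps.
animated explainer: 4.958 Mbps × 358 s = 1775.0 Mb
training video: 7.668 Mbps × 1013 s = 7767.7 Mb
documentary: 6.868 Mbps × 3840 s = 26373.1 Mb
Total: 35915.8 Mb = 4489.5 MB.
At 500 Mbps: 35915.8 / 500 = 72 s ≈ 1.2 minutes.

1 minutes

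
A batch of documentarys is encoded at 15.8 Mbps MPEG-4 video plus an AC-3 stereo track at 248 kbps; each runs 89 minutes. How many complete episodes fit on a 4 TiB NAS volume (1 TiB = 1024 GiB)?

410

89 min = 5340 s
Audio: 248 kbps = 0.248 Mbps.
Total bitrate: 16.048 Mbps.
Per item: 16.048 Mbps × 5340 s = 85,696 Mb = 10,712 MB.
Capacity: 4 TiB = 35,184,372 Mb; 410.57 items → 410 complete.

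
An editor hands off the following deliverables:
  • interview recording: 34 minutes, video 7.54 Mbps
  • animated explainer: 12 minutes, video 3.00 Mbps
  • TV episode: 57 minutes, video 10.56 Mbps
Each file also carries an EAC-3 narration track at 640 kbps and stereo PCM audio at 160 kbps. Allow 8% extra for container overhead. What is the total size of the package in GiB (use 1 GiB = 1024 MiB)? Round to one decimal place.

Audio total: 640 + 160 = 800 kbps = 0.800 Mbps.
interview recording: 8.340 Mbps × 2040 s × 1.08 = 18374.7 Mb
animated explainer: 3.800 Mbps × 720 s × 1.08 = 2954.9 Mb
TV episode: 11.360 Mbps × 3420 s × 1.08 = 41959.3 Mb
Total: 63288.9 Mb = 7911.1 MB.
= 7.368 GiB.

7.4 GiB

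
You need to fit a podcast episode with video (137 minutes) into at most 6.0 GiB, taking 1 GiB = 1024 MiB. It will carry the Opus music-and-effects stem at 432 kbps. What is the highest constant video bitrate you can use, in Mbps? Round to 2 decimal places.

Budget: 6.0 GiB = 51539.6 Mb.
137 min = 8220 s
Total bitrate budget: 51539.6 Mb / 8220 s = 6.270 Mbps.
Audio: 432 kbps = 0.432 Mbps.
Video: 6.270 − 0.432 = 5.838 Mbps.

5.84 Mbps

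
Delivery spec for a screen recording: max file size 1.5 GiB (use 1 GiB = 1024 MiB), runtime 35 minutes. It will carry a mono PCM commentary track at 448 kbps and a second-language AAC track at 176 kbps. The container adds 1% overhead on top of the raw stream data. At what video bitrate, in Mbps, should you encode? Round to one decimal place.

Budget: 1.5 GiB = 12884.9 Mb.
Stream payload after overhead: 12884.9 / 1.01 = 12757.3 Mb.
35 min = 2100 s
Total bitrate budget: 12757.3 Mb / 2100 s = 6.075 Mbps.
Audio total: 448 + 176 = 624 kbps = 0.624 Mbps.
Video: 6.075 − 0.624 = 5.451 Mbps.

5.5 Mbps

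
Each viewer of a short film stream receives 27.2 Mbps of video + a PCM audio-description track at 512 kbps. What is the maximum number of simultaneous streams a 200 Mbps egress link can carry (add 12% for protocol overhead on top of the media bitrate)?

6

Audio: 512 kbps = 0.512 Mbps.
Per-viewer media rate: 27.712 Mbps.
On the wire with 12% overhead: 31.037 Mbps.
200 Mbps = 200.0 Mbps; 200.0 / 31.037 = 6.44 → 6 viewers.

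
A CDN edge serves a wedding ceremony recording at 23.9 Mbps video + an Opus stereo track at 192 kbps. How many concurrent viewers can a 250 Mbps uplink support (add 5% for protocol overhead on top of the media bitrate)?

Audio: 192 kbps = 0.192 Mbps.
Per-viewer media rate: 24.092 Mbps.
On the wire with 5% overhead: 25.297 Mbps.
250 Mbps = 250.0 Mbps; 250.0 / 25.297 = 9.88 → 9 viewers.

9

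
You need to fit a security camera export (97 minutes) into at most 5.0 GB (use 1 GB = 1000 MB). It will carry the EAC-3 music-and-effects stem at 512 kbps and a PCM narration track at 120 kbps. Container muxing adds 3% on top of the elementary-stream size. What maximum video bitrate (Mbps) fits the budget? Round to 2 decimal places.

6.04 Mbps

Budget: 5.0 GB = 40000.0 Mb.
Stream payload after overhead: 40000.0 / 1.03 = 38835.0 Mb.
97 min = 5820 s
Total bitrate budget: 38835.0 Mb / 5820 s = 6.673 Mbps.
Audio total: 512 + 120 = 632 kbps = 0.632 Mbps.
Video: 6.673 − 0.632 = 6.041 Mbps.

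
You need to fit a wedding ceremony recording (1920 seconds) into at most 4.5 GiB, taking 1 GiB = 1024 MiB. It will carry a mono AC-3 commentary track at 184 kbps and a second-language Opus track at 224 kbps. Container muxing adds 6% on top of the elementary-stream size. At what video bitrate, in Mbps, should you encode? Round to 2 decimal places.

18.59 Mbps

Budget: 4.5 GiB = 38654.7 Mb.
Stream payload after overhead: 38654.7 / 1.06 = 36466.7 Mb.
Total bitrate budget: 36466.7 Mb / 1920 s = 18.993 Mbps.
Audio total: 184 + 224 = 408 kbps = 0.408 Mbps.
Video: 18.993 − 0.408 = 18.585 Mbps.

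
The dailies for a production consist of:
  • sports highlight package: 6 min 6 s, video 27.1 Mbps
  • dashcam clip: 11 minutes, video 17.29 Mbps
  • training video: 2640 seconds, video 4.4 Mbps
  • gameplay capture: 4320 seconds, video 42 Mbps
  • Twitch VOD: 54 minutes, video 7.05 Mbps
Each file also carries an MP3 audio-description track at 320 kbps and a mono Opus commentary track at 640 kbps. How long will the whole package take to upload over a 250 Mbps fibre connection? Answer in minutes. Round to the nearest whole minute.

17 minutes

Audio total: 320 + 640 = 960 kbps = 0.960 Mbps.
sports highlight package: 28.060 Mbps × 366 s = 10270.0 Mb
dashcam clip: 18.250 Mbps × 660 s = 12045.0 Mb
training video: 5.360 Mbps × 2640 s = 14150.4 Mb
gameplay capture: 42.960 Mbps × 4320 s = 185587.2 Mb
Twitch VOD: 8.010 Mbps × 3240 s = 25952.4 Mb
Total: 248005.0 Mb = 31000.6 MB.
At 250 Mbps: 248005.0 / 250 = 992 s ≈ 16.5 minutes.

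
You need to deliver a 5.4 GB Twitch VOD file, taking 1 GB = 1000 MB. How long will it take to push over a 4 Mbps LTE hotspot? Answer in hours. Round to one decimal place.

3.0 hours

File: 5.4 GB = 43200.0 Mb.
At 4 Mbps: 43200.0 / 4 = 10800.0 s ≈ 3 hours.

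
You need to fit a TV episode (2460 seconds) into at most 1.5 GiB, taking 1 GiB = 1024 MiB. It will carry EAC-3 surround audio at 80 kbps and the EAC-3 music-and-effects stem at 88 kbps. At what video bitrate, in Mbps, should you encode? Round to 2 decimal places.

Budget: 1.5 GiB = 12884.9 Mb.
Total bitrate budget: 12884.9 Mb / 2460 s = 5.238 Mbps.
Audio total: 80 + 88 = 168 kbps = 0.168 Mbps.
Video: 5.238 − 0.168 = 5.070 Mbps.

5.07 Mbps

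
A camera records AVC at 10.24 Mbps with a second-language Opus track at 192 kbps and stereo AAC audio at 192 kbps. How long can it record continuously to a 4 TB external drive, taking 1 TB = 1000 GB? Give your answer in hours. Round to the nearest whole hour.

837 hours

Audio total: 192 + 192 = 384 kbps = 0.384 Mbps.
Total bitrate: 10.24 + 0.384 = 10.624 Mbps.
Capacity: 4 TB = 32,000,000 Mb.
Recording time: 32,000,000 / 10.624 = 3,012,048 s ≈ 837 hours.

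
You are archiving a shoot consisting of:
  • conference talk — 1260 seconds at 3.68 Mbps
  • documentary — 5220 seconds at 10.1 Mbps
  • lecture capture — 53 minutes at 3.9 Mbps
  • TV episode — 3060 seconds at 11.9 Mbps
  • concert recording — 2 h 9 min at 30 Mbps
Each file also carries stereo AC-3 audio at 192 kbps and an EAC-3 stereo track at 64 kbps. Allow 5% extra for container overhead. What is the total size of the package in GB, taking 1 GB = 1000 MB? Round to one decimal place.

45.1 GB

Audio total: 192 + 64 = 256 kbps = 0.256 Mbps.
conference talk: 3.936 Mbps × 1260 s × 1.05 = 5207.3 Mb
documentary: 10.356 Mbps × 5220 s × 1.05 = 56761.2 Mb
lecture capture: 4.156 Mbps × 3180 s × 1.05 = 13876.9 Mb
TV episode: 12.156 Mbps × 3060 s × 1.05 = 39057.2 Mb
concert recording: 30.256 Mbps × 7740 s × 1.05 = 245890.5 Mb
Total: 360793.2 Mb = 45099.1 MB.
= 45.10 GB.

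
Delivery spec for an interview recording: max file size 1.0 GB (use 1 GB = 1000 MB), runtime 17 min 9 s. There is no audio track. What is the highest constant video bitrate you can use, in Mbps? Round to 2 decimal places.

7.77 Mbps

Budget: 1.0 GB = 8000.0 Mb.
17 min 9 s = 1029 s
Total bitrate budget: 8000.0 Mb / 1029 s = 7.775 Mbps.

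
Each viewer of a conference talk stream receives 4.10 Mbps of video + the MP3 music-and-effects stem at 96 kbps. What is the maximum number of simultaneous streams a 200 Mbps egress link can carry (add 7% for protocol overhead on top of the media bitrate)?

Audio: 96 kbps = 0.096 Mbps.
Per-viewer media rate: 4.196 Mbps.
On the wire with 7% overhead: 4.490 Mbps.
200 Mbps = 200.0 Mbps; 200.0 / 4.490 = 44.55 → 44 viewers.

44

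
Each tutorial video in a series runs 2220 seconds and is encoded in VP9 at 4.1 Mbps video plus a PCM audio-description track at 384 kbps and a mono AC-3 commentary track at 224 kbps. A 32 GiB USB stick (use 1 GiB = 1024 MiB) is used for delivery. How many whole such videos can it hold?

26

Audio total: 384 + 224 = 608 kbps = 0.608 Mbps.
Total bitrate: 4.708 Mbps.
Per item: 4.708 Mbps × 2220 s = 10,452 Mb = 1,306 MB.
Capacity: 32 GiB = 274,878 Mb; 26.30 items → 26 complete.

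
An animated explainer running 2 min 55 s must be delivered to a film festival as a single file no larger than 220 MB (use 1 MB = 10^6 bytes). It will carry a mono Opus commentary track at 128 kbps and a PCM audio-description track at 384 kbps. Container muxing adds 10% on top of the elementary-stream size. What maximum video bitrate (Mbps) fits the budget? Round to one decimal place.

Budget: 220 MB = 1760.0 Mb.
Stream payload after overhead: 1760.0 / 1.10 = 1600.0 Mb.
2 min 55 s = 175 s
Total bitrate budget: 1600.0 Mb / 175 s = 9.143 Mbps.
Audio total: 128 + 384 = 512 kbps = 0.512 Mbps.
Video: 9.143 − 0.512 = 8.631 Mbps.

8.6 Mbps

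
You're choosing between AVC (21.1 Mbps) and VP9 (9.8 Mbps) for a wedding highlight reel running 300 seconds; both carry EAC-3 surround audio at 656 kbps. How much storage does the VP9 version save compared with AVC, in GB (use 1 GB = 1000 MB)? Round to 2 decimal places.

0.42 GB

Audio: 656 kbps = 0.656 Mbps.
AVC: 21.756 Mbps × 300 s = 6526.8 Mb = 0.816 GB.
VP9: 10.456 Mbps × 300 s = 3136.8 Mb = 0.392 GB.
Saving: 0.816 − 0.392 = 0.424 GB.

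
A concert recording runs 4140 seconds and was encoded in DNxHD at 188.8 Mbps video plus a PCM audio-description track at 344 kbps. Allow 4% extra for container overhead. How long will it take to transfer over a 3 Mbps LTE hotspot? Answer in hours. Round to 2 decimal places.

75.41 hours

Audio: 344 kbps = 0.344 Mbps.
Total bitrate: 189.144 Mbps.
File: 189.144 Mbps × 4140 s = 783056.2 Mb.
With 4% container overhead: ×1.04. → 814378.4 Mb.
At 3 Mbps: 814378.4 / 3 = 271459.5 s ≈ 75.4 hours.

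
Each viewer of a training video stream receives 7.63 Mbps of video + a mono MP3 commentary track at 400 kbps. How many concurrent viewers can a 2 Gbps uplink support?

Audio: 400 kbps = 0.400 Mbps.
Per-viewer media rate: 8.030 Mbps.
2 Gbps = 2,000 Mbps; 2,000 / 8.030 = 249.07 → 249 viewers.

249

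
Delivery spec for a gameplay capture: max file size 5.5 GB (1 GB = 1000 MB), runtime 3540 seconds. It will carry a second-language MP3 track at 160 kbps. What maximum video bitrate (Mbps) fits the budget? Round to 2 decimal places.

Budget: 5.5 GB = 44000.0 Mb.
Total bitrate budget: 44000.0 Mb / 3540 s = 12.429 Mbps.
Audio: 160 kbps = 0.160 Mbps.
Video: 12.429 − 0.160 = 12.269 Mbps.

12.27 Mbps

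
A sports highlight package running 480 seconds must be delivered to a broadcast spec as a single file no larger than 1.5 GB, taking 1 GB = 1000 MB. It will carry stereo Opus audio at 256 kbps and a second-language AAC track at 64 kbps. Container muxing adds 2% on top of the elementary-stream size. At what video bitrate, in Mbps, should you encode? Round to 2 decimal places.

24.19 Mbps

Budget: 1.5 GB = 12000.0 Mb.
Stream payload after overhead: 12000.0 / 1.02 = 11764.7 Mb.
Total bitrate budget: 11764.7 Mb / 480 s = 24.510 Mbps.
Audio total: 256 + 64 = 320 kbps = 0.320 Mbps.
Video: 24.510 − 0.320 = 24.190 Mbps.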